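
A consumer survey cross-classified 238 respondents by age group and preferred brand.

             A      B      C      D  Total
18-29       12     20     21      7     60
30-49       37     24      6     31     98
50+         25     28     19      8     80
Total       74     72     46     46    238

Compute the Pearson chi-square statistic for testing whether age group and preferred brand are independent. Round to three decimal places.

36.011

Grand total N = 238.
Expected counts (row total × column total / N):
  18-29, A: 60×74/238 = 18.6555
  18-29, B: 60×72/238 = 18.1513
  18-29, C: 60×46/238 = 11.5966
  18-29, D: 60×46/238 = 11.5966
  30-49, A: 98×74/238 = 30.4706
  30-49, B: 98×72/238 = 29.6471
  30-49, C: 98×46/238 = 18.9412
  30-49, D: 98×46/238 = 18.9412
  50+, A: 80×74/238 = 24.8739
  50+, B: 80×72/238 = 24.2017
  50+, C: 80×46/238 = 15.4622
  50+, D: 80×46/238 = 15.4622
Contributions (O − E)²/E:
  (12 − 18.6555)²/18.6555 = 2.3744
  (20 − 18.1513)²/18.1513 = 0.1883
  (21 − 11.5966)²/11.5966 = 7.6250
  (7 − 11.5966)²/11.5966 = 1.8220
  (37 − 30.4706)²/30.4706 = 1.3992
  (24 − 29.6471)²/29.6471 = 1.0756
  (6 − 18.9412)²/18.9412 = 8.8418
  (31 − 18.9412)²/18.9412 = 7.6772
  (25 − 24.8739)²/24.8739 = 0.0006
  (28 − 24.2017)²/24.2017 = 0.5961
  (19 − 15.4622)²/15.4622 = 0.8095
  (8 − 15.4622)²/15.4622 = 3.6013
χ² = 2.3744 + 0.1883 + 7.6250 + 1.8220 + 1.3992 + 1.0756 + 8.8418 + 7.6772 + 0.0006 + 0.5961 + 0.8095 + 3.6013 = 36.011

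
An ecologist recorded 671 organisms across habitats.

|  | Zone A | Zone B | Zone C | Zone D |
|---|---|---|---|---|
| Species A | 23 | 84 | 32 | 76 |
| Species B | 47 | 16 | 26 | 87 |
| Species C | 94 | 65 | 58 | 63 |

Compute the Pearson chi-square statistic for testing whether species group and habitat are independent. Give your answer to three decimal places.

Row totals: 215, 176, 280. Column totals: 164, 165, 116, 226. Grand total N = 671.
Expected counts (row total × column total / N):
  Species A, Zone A: 215×164/671 = 52.5484
  Species A, Zone B: 215×165/671 = 52.8689
  Species A, Zone C: 215×116/671 = 37.1684
  Species A, Zone D: 215×226/671 = 72.4143
  Species B, Zone A: 176×164/671 = 43.0164
  Species B, Zone B: 176×165/671 = 43.2787
  Species B, Zone C: 176×116/671 = 30.4262
  Species B, Zone D: 176×226/671 = 59.2787
  Species C, Zone A: 280×164/671 = 68.4352
  Species C, Zone B: 280×165/671 = 68.8525
  Species C, Zone C: 280×116/671 = 48.4054
  Species C, Zone D: 280×226/671 = 94.3070
Contributions (O − E)²/E:
  (23 − 52.5484)²/52.5484 = 16.6153
  (84 − 52.8689)²/52.8689 = 18.3311
  (32 − 37.1684)²/37.1684 = 0.7187
  (76 − 72.4143)²/72.4143 = 0.1776
  (47 − 43.0164)²/43.0164 = 0.3689
  (16 − 43.2787)²/43.2787 = 17.1938
  (26 − 30.4262)²/30.4262 = 0.6439
  (87 − 59.2787)²/59.2787 = 12.9637
  (94 − 68.4352)²/68.4352 = 9.5500
  (65 − 68.8525)²/68.8525 = 0.2156
  (58 − 48.4054)²/48.4054 = 1.9018
  (63 − 94.3070)²/94.3070 = 10.3930
χ² = 16.6153 + 18.3311 + 0.7187 + 0.1776 + 0.3689 + 17.1938 + 0.6439 + 12.9637 + 9.5500 + 0.2156 + 1.9018 + 10.3930 = 89.073

89.073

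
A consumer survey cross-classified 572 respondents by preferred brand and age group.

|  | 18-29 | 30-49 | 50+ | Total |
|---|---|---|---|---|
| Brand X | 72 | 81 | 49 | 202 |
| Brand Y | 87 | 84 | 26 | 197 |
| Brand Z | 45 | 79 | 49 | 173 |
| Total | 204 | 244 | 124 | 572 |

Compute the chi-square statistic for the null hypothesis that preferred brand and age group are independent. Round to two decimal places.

Grand total N = 572.
Expected counts (row total × column total / N):
  Brand X, 18-29: 202×204/572 = 72.042
  Brand X, 30-49: 202×244/572 = 86.168
  Brand X, 50+: 202×124/572 = 43.790
  Brand Y, 18-29: 197×204/572 = 70.259
  Brand Y, 30-49: 197×244/572 = 84.035
  Brand Y, 50+: 197×124/572 = 42.706
  Brand Z, 18-29: 173×204/572 = 61.699
  Brand Z, 30-49: 173×244/572 = 73.797
  Brand Z, 50+: 173×124/572 = 37.503
Contributions (O − E)²/E:
  (72 − 72.042)²/72.042 = 0.0000
  (81 − 86.168)²/86.168 = 0.3100
  (49 − 43.790)²/43.790 = 0.6199
  (87 − 70.259)²/70.259 = 3.9890
  (84 − 84.035)²/84.035 = 0.0000
  (26 − 42.706)²/42.706 = 6.5352
  (45 − 61.699)²/61.699 = 4.5196
  (79 − 73.797)²/73.797 = 0.3668
  (49 − 37.503)²/37.503 = 3.5245
χ² = 0.0000 + 0.3100 + 0.6199 + 3.9890 + 0.0000 + 6.5352 + 4.5196 + 0.3668 + 3.5245 = 19.87

19.87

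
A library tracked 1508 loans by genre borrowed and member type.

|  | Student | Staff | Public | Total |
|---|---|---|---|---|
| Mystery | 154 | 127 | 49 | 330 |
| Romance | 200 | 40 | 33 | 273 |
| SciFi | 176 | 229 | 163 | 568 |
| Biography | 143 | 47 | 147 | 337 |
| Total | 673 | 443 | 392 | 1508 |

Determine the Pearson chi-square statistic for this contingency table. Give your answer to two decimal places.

232.38

Grand total N = 1508.
Expected counts (row total × column total / N):
  Mystery, Student: 330×673/1508 = 147.275
  Mystery, Staff: 330×443/1508 = 96.943
  Mystery, Public: 330×392/1508 = 85.782
  Romance, Student: 273×673/1508 = 121.836
  Romance, Staff: 273×443/1508 = 80.198
  Romance, Public: 273×392/1508 = 70.966
  SciFi, Student: 568×673/1508 = 253.491
  SciFi, Staff: 568×443/1508 = 166.859
  SciFi, Public: 568×392/1508 = 147.650
  Biography, Student: 337×673/1508 = 150.399
  Biography, Staff: 337×443/1508 = 98.999
  Biography, Public: 337×392/1508 = 87.602
Contributions (O − E)²/E:
  (154 − 147.275)²/147.275 = 0.3071
  (127 − 96.943)²/96.943 = 9.3191
  (49 − 85.782)²/85.782 = 15.7716
  (200 − 121.836)²/121.836 = 50.1462
  (40 − 80.198)²/80.198 = 20.1486
  (33 − 70.966)²/70.966 = 20.3114
  (176 − 253.491)²/253.491 = 23.6886
  (229 − 166.859)²/166.859 = 23.1423
  (163 − 147.650)²/147.650 = 1.5958
  (143 − 150.399)²/150.399 = 0.3640
  (47 − 98.999)²/98.999 = 27.3124
  (147 − 87.602)²/87.602 = 40.2745
χ² = 0.3071 + 9.3191 + 15.7716 + 50.1462 + 20.1486 + 20.3114 + 23.6886 + 23.1423 + 1.5958 + 0.3640 + 27.3124 + 40.2745 = 232.38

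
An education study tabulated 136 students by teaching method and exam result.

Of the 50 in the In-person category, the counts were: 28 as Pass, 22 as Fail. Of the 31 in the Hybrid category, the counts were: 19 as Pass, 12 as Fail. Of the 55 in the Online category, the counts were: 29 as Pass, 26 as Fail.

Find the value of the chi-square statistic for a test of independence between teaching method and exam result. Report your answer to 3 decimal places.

Row totals: 50, 31, 55. Column totals: 76, 60. Grand total N = 136.
Expected counts (row total × column total / N):
  In-person, Pass: 50×76/136 = 27.9412
  In-person, Fail: 50×60/136 = 22.0588
  Hybrid, Pass: 31×76/136 = 17.3235
  Hybrid, Fail: 31×60/136 = 13.6765
  Online, Pass: 55×76/136 = 30.7353
  Online, Fail: 55×60/136 = 24.2647
Contributions (O − E)²/E:
  (28 − 27.9412)²/27.9412 = 0.0001
  (22 − 22.0588)²/22.0588 = 0.0002
  (19 − 17.3235)²/17.3235 = 0.1622
  (12 − 13.6765)²/13.6765 = 0.2055
  (29 − 30.7353)²/30.7353 = 0.0980
  (26 − 24.2647)²/24.2647 = 0.1241
χ² = 0.0001 + 0.0002 + 0.1622 + 0.2055 + 0.0980 + 0.1241 = 0.590

0.590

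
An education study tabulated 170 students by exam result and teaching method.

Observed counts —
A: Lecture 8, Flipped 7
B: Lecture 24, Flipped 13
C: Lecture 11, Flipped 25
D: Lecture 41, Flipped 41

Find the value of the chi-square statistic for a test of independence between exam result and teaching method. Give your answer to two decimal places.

Row totals: 15, 37, 36, 82. Column totals: 84, 86. Grand total N = 170.
Expected counts (row total × column total / N):
  A, Lecture: 15×84/170 = 7.412
  A, Flipped: 15×86/170 = 7.588
  B, Lecture: 37×84/170 = 18.282
  B, Flipped: 37×86/170 = 18.718
  C, Lecture: 36×84/170 = 17.788
  C, Flipped: 36×86/170 = 18.212
  D, Lecture: 82×84/170 = 40.518
  D, Flipped: 82×86/170 = 41.482
Contributions (O − E)²/E:
  (8 − 7.412)²/7.412 = 0.0466
  (7 − 7.588)²/7.588 = 0.0456
  (24 − 18.282)²/18.282 = 1.7884
  (13 − 18.718)²/18.718 = 1.7467
  (11 − 17.788)²/17.788 = 2.5903
  (25 − 18.212)²/18.212 = 2.5300
  (41 − 40.518)²/40.518 = 0.0057
  (41 − 41.482)²/41.482 = 0.0056
χ² = 0.0466 + 0.0456 + 1.7884 + 1.7467 + 2.5903 + 2.5300 + 0.0057 + 0.0056 = 8.76

8.76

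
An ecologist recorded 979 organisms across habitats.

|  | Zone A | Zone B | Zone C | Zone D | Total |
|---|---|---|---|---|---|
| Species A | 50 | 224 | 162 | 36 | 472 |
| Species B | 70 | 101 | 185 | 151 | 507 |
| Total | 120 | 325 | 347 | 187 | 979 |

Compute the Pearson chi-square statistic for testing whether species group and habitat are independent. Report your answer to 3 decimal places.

Grand total N = 979.
Expected counts (row total × column total / N):
  Species A, Zone A: 472×120/979 = 57.8550
  Species A, Zone B: 472×325/979 = 156.6905
  Species A, Zone C: 472×347/979 = 167.2972
  Species A, Zone D: 472×187/979 = 90.1573
  Species B, Zone A: 507×120/979 = 62.1450
  Species B, Zone B: 507×325/979 = 168.3095
  Species B, Zone C: 507×347/979 = 179.7028
  Species B, Zone D: 507×187/979 = 96.8427
Contributions (O − E)²/E:
  (50 − 57.8550)²/57.8550 = 1.0665
  (224 − 156.6905)²/156.6905 = 28.9141
  (162 − 167.2972)²/167.2972 = 0.1677
  (36 − 90.1573)²/90.1573 = 32.5322
  (70 − 62.1450)²/62.1450 = 0.9929
  (101 − 168.3095)²/168.3095 = 26.9181
  (185 − 179.7028)²/179.7028 = 0.1561
  (151 − 96.8427)²/96.8427 = 30.2864
χ² = 1.0665 + 28.9141 + 0.1677 + 32.5322 + 0.9929 + 26.9181 + 0.1561 + 30.2864 = 121.034

121.034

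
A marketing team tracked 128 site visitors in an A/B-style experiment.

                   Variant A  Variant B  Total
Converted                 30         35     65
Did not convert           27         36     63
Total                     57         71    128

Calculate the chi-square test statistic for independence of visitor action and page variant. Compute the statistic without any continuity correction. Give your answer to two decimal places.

Grand total N = 128.
Expected counts (row total × column total / N):
  Converted, Variant A: 65×57/128 = 28.945
  Converted, Variant B: 65×71/128 = 36.055
  Did not convert, Variant A: 63×57/128 = 28.055
  Did not convert, Variant B: 63×71/128 = 34.945
Contributions (O − E)²/E:
  (30 − 28.945)²/28.945 = 0.0385
  (35 − 36.055)²/36.055 = 0.0309
  (27 − 28.055)²/28.055 = 0.0397
  (36 − 34.945)²/34.945 = 0.0319
χ² = 0.0385 + 0.0309 + 0.0397 + 0.0319 = 0.14

0.14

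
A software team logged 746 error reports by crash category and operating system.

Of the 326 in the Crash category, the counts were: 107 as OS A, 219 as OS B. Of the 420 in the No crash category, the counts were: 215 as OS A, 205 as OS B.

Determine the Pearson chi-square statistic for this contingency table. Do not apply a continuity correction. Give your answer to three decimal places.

25.242

Row totals: 326, 420. Column totals: 322, 424. Grand total N = 746.
Expected counts (row total × column total / N):
  Crash, OS A: 326×322/746 = 140.7131
  Crash, OS B: 326×424/746 = 185.2869
  No crash, OS A: 420×322/746 = 181.2869
  No crash, OS B: 420×424/746 = 238.7131
Contributions (O − E)²/E:
  (107 − 140.7131)²/140.7131 = 8.0772
  (219 − 185.2869)²/185.2869 = 6.1341
  (215 − 181.2869)²/181.2869 = 6.2695
  (205 − 238.7131)²/238.7131 = 4.7613
χ² = 8.0772 + 6.1341 + 6.2695 + 4.7613 = 25.242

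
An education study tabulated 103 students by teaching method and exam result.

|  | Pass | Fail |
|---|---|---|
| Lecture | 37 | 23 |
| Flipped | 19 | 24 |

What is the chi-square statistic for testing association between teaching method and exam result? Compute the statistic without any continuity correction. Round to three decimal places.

Row totals: 60, 43. Column totals: 56, 47. Grand total N = 103.
Expected counts (row total × column total / N):
  Lecture, Pass: 60×56/103 = 32.6214
  Lecture, Fail: 60×47/103 = 27.3786
  Flipped, Pass: 43×56/103 = 23.3786
  Flipped, Fail: 43×47/103 = 19.6214
Contributions (O − E)²/E:
  (37 − 32.6214)²/32.6214 = 0.5877
  (23 − 27.3786)²/27.3786 = 0.7003
  (19 − 23.3786)²/23.3786 = 0.8201
  (24 − 19.6214)²/19.6214 = 0.9771
χ² = 0.5877 + 0.7003 + 0.8201 + 0.9771 = 3.085

3.085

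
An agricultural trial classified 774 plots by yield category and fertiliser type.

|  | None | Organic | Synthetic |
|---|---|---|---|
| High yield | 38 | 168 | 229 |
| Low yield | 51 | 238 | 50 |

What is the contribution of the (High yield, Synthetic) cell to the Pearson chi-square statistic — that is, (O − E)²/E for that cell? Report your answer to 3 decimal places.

Row total (High yield) = 435; column total (Synthetic) = 279; N = 774.
Expected count E = 435 × 279 / 774 = 156.8023.
Contribution = (O − E)²/E = (229 − 156.8023)² / 156.8023 = 33.243.

33.243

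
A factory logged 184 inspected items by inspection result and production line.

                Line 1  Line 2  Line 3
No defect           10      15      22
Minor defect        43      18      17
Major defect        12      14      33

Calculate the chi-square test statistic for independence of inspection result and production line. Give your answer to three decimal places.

26.999

Row totals: 47, 78, 59. Column totals: 65, 47, 72. Grand total N = 184.
Expected counts (row total × column total / N):
  No defect, Line 1: 47×65/184 = 16.60326
  No defect, Line 2: 47×47/184 = 12.00543
  No defect, Line 3: 47×72/184 = 18.39130
  Minor defect, Line 1: 78×65/184 = 27.55435
  Minor defect, Line 2: 78×47/184 = 19.92391
  Minor defect, Line 3: 78×72/184 = 30.52174
  Major defect, Line 1: 59×65/184 = 20.84239
  Major defect, Line 2: 59×47/184 = 15.07065
  Major defect, Line 3: 59×72/184 = 23.08696
Contributions (O − E)²/E:
  (10 − 16.60326)²/16.60326 = 2.6262
  (15 − 12.00543)²/12.00543 = 0.7469
  (22 − 18.39130)²/18.39130 = 0.7081
  (43 − 27.55435)²/27.55435 = 8.6581
  (18 − 19.92391)²/19.92391 = 0.1858
  (17 − 30.52174)²/30.52174 = 5.9904
  (12 − 20.84239)²/20.84239 = 3.7514
  (14 − 15.07065)²/15.07065 = 0.0761
  (33 − 23.08696)²/23.08696 = 4.2564
χ² = 2.6262 + 0.7469 + 0.7081 + 8.6581 + 0.1858 + 5.9904 + 3.7514 + 0.0761 + 4.2564 = 26.999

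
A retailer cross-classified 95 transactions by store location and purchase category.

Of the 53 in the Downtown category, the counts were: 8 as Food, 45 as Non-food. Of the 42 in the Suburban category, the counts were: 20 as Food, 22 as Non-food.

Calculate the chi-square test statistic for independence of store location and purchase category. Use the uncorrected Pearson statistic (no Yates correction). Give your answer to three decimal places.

11.925

Row totals: 53, 42. Column totals: 28, 67. Grand total N = 95.
Expected counts (row total × column total / N):
  Downtown, Food: 53×28/95 = 15.6211
  Downtown, Non-food: 53×67/95 = 37.3789
  Suburban, Food: 42×28/95 = 12.3789
  Suburban, Non-food: 42×67/95 = 29.6211
Contributions (O − E)²/E:
  (8 − 15.6211)²/15.6211 = 3.7181
  (45 − 37.3789)²/37.3789 = 1.5538
  (20 − 12.3789)²/12.3789 = 4.6919
  (22 − 29.6211)²/29.6211 = 1.9608
χ² = 3.7181 + 1.5538 + 4.6919 + 1.9608 = 11.925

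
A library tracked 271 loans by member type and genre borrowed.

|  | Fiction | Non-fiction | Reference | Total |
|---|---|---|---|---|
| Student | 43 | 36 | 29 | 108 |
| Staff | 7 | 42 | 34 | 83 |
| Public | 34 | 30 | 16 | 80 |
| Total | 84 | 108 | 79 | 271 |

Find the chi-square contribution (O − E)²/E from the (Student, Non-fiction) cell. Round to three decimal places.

1.152

Row total (Student) = 108; column total (Non-fiction) = 108; N = 271.
Expected count E = 108 × 108 / 271 = 43.0406.
Contribution = (O − E)²/E = (36 − 43.0406)² / 43.0406 = 1.152.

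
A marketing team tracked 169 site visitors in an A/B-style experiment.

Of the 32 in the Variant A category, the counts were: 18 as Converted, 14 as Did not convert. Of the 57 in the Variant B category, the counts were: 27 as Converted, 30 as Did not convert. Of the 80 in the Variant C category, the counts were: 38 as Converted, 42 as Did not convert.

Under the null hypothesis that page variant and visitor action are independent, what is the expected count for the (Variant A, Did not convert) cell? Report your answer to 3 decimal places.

Row total (Variant A) = 32; column total (Did not convert) = 86; grand total N = 169.
Expected count = (row total × column total) / N = 32 × 86 / 169 = 16.284.

16.284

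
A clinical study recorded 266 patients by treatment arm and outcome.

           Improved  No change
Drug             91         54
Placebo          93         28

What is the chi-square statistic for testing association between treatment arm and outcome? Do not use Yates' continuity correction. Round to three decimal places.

6.150

Row totals: 145, 121. Column totals: 184, 82. Grand total N = 266.
Expected counts (row total × column total / N):
  Drug, Improved: 145×184/266 = 100.3008
  Drug, No change: 145×82/266 = 44.6992
  Placebo, Improved: 121×184/266 = 83.6992
  Placebo, No change: 121×82/266 = 37.3008
Contributions (O − E)²/E:
  (91 − 100.3008)²/100.3008 = 0.8625
  (54 − 44.6992)²/44.6992 = 1.9353
  (93 − 83.6992)²/83.6992 = 1.0335
  (28 − 37.3008)²/37.3008 = 2.3191
χ² = 0.8625 + 1.9353 + 1.0335 + 2.3191 = 6.150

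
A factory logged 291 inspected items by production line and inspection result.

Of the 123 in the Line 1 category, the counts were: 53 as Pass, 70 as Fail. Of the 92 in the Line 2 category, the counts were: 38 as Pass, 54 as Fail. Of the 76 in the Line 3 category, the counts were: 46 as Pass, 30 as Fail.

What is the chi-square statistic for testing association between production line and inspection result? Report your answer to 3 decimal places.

7.533

Row totals: 123, 92, 76. Column totals: 137, 154. Grand total N = 291.
Expected counts (row total × column total / N):
  Line 1, Pass: 123×137/291 = 57.9072
  Line 1, Fail: 123×154/291 = 65.0928
  Line 2, Pass: 92×137/291 = 43.3127
  Line 2, Fail: 92×154/291 = 48.6873
  Line 3, Pass: 76×137/291 = 35.7801
  Line 3, Fail: 76×154/291 = 40.2199
Contributions (O − E)²/E:
  (53 − 57.9072)²/57.9072 = 0.4158
  (70 − 65.0928)²/65.0928 = 0.3699
  (38 − 43.3127)²/43.3127 = 0.6517
  (54 − 48.6873)²/48.6873 = 0.5797
  (46 − 35.7801)²/35.7801 = 2.9191
  (30 − 40.2199)²/40.2199 = 2.5969
χ² = 0.4158 + 0.3699 + 0.6517 + 0.5797 + 2.9191 + 2.5969 = 7.533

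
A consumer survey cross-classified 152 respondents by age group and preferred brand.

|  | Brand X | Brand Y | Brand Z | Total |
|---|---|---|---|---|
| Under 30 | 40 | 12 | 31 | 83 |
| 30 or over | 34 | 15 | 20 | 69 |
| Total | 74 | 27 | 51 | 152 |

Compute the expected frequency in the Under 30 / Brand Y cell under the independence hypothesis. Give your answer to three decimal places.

Row total (Under 30) = 83; column total (Brand Y) = 27; grand total N = 152.
Expected count = (row total × column total) / N = 83 × 27 / 152 = 14.743.

14.743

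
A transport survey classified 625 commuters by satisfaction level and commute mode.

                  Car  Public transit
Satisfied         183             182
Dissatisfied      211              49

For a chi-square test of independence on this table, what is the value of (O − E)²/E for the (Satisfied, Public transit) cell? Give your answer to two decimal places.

16.44

Row total (Satisfied) = 365; column total (Public transit) = 231; N = 625.
Expected count E = 365 × 231 / 625 = 134.904.
Contribution = (O − E)²/E = (182 − 134.904)² / 134.904 = 16.44.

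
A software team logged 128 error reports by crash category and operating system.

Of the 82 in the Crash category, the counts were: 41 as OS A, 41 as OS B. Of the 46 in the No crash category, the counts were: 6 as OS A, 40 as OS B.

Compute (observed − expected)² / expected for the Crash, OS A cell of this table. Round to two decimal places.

3.94

Row total (Crash) = 82; column total (OS A) = 47; N = 128.
Expected count E = 82 × 47 / 128 = 30.109.
Contribution = (O − E)²/E = (41 − 30.109)² / 30.109 = 3.94.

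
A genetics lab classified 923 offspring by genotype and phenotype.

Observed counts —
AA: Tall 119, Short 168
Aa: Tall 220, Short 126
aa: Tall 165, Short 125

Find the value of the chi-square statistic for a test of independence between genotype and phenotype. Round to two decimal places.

31.86

Row totals: 287, 346, 290. Column totals: 504, 419. Grand total N = 923.
Expected counts (row total × column total / N):
  AA, Tall: 287×504/923 = 156.715
  AA, Short: 287×419/923 = 130.285
  Aa, Tall: 346×504/923 = 188.932
  Aa, Short: 346×419/923 = 157.068
  aa, Tall: 290×504/923 = 158.353
  aa, Short: 290×419/923 = 131.647
Contributions (O − E)²/E:
  (119 − 156.715)²/156.715 = 9.0765
  (168 − 130.285)²/130.285 = 10.9178
  (220 − 188.932)²/188.932 = 5.1088
  (126 − 157.068)²/157.068 = 6.1452
  (165 − 158.353)²/158.353 = 0.2790
  (125 − 131.647)²/131.647 = 0.3356
χ² = 9.0765 + 10.9178 + 5.1088 + 6.1452 + 0.2790 + 0.3356 = 31.86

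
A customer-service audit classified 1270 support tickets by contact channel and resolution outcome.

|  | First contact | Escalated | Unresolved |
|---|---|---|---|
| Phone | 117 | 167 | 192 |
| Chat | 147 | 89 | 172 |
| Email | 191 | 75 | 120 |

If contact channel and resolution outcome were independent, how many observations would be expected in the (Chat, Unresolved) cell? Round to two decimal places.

155.49

Row total (Chat) = 408; column total (Unresolved) = 484; grand total N = 1270.
Expected count = (row total × column total) / N = 408 × 484 / 1270 = 155.49.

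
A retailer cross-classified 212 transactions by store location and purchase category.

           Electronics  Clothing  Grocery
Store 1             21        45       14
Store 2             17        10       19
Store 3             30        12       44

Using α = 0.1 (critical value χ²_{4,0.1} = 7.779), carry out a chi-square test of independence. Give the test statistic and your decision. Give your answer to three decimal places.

Row totals: 80, 46, 86. Column totals: 68, 67, 77. Grand total N = 212.
Expected counts (row total × column total / N):
  Store 1, Electronics: 80×68/212 = 25.6604
  Store 1, Clothing: 80×67/212 = 25.2830
  Store 1, Grocery: 80×77/212 = 29.0566
  Store 2, Electronics: 46×68/212 = 14.7547
  Store 2, Clothing: 46×67/212 = 14.5377
  Store 2, Grocery: 46×77/212 = 16.7075
  Store 3, Electronics: 86×68/212 = 27.5849
  Store 3, Clothing: 86×67/212 = 27.1792
  Store 3, Grocery: 86×77/212 = 31.2358
Contributions (O − E)²/E:
  (21 − 25.6604)²/25.6604 = 0.8464
  (45 − 25.2830)²/25.2830 = 15.3763
  (14 − 29.0566)²/29.0566 = 7.8021
  (17 − 14.7547)²/14.7547 = 0.3417
  (10 − 14.5377)²/14.5377 = 1.4164
  (19 − 16.7075)²/16.7075 = 0.3146
  (30 − 27.5849)²/27.5849 = 0.2114
  (12 − 27.1792)²/27.1792 = 8.4774
  (44 − 31.2358)²/31.2358 = 5.2160
χ² = 0.8464 + 15.3763 + 7.8021 + 0.3417 + 1.4164 + 0.3146 + 0.2114 + 8.4774 + 5.2160 = 40.002
df = (3−1)(3−1) = 4. Since 40.002 > 7.779, reject the null hypothesis of independence at α = 0.1.

40.002; reject H₀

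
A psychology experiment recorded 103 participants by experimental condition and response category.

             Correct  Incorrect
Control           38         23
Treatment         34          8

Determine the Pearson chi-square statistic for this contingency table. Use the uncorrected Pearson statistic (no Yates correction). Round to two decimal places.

4.12

Row totals: 61, 42. Column totals: 72, 31. Grand total N = 103.
Expected counts (row total × column total / N):
  Control, Correct: 61×72/103 = 42.641
  Control, Incorrect: 61×31/103 = 18.359
  Treatment, Correct: 42×72/103 = 29.359
  Treatment, Incorrect: 42×31/103 = 12.641
Contributions (O − E)²/E:
  (38 − 42.641)²/42.641 = 0.5051
  (23 − 18.359)²/18.359 = 1.1732
  (34 − 29.359)²/29.359 = 0.7336
  (8 − 12.641)²/12.641 = 1.7039
χ² = 0.5051 + 1.1732 + 0.7336 + 1.7039 = 4.12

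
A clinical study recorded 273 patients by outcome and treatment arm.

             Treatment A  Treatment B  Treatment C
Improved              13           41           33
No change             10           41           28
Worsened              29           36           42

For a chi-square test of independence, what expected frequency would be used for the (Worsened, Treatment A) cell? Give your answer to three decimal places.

20.381

Row total (Worsened) = 107; column total (Treatment A) = 52; grand total N = 273.
Expected count = (row total × column total) / N = 107 × 52 / 273 = 20.381.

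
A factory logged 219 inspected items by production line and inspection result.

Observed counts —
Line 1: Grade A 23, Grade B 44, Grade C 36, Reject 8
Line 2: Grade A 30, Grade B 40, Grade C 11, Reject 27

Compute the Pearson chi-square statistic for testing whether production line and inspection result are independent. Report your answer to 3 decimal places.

24.691

Row totals: 111, 108. Column totals: 53, 84, 47, 35. Grand total N = 219.
Expected counts (row total × column total / N):
  Line 1, Grade A: 111×53/219 = 26.8630
  Line 1, Grade B: 111×84/219 = 42.5753
  Line 1, Grade C: 111×47/219 = 23.8219
  Line 1, Reject: 111×35/219 = 17.7397
  Line 2, Grade A: 108×53/219 = 26.1370
  Line 2, Grade B: 108×84/219 = 41.4247
  Line 2, Grade C: 108×47/219 = 23.1781
  Line 2, Reject: 108×35/219 = 17.2603
Contributions (O − E)²/E:
  (23 − 26.8630)²/26.8630 = 0.5555
  (44 − 42.5753)²/42.5753 = 0.0477
  (36 − 23.8219)²/23.8219 = 6.2256
  (8 − 17.7397)²/17.7397 = 5.3474
  (30 − 26.1370)²/26.1370 = 0.5709
  (40 − 41.4247)²/41.4247 = 0.0490
  (11 − 23.1781)²/23.1781 = 6.3985
  (27 − 17.2603)²/17.2603 = 5.4960
χ² = 0.5555 + 0.0477 + 6.2256 + 5.3474 + 0.5709 + 0.0490 + 6.3985 + 5.4960 = 24.691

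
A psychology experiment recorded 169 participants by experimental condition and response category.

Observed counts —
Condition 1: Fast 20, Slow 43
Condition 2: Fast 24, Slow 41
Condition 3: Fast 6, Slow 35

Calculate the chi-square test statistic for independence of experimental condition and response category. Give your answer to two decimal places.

6.22

Row totals: 63, 65, 41. Column totals: 50, 119. Grand total N = 169.
Expected counts (row total × column total / N):
  Condition 1, Fast: 63×50/169 = 18.639
  Condition 1, Slow: 63×119/169 = 44.361
  Condition 2, Fast: 65×50/169 = 19.231
  Condition 2, Slow: 65×119/169 = 45.769
  Condition 3, Fast: 41×50/169 = 12.130
  Condition 3, Slow: 41×119/169 = 28.870
Contributions (O − E)²/E:
  (20 − 18.639)²/18.639 = 0.0994
  (43 − 44.361)²/44.361 = 0.0418
  (24 − 19.231)²/19.231 = 1.1826
  (41 − 45.769)²/45.769 = 0.4969
  (6 − 12.130)²/12.130 = 3.0978
  (35 − 28.870)²/28.870 = 1.3016
χ² = 0.0994 + 0.0418 + 1.1826 + 0.4969 + 3.0978 + 1.3016 = 6.22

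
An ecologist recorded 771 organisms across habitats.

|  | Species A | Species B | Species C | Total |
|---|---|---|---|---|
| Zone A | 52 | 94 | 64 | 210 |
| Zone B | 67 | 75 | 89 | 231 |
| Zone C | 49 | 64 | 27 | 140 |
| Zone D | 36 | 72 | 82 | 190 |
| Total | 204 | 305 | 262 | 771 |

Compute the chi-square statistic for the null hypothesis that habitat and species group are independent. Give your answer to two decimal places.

30.32

Grand total N = 771.
Expected counts (row total × column total / N):
  Zone A, Species A: 210×204/771 = 55.564
  Zone A, Species B: 210×305/771 = 83.074
  Zone A, Species C: 210×262/771 = 71.362
  Zone B, Species A: 231×204/771 = 61.121
  Zone B, Species B: 231×305/771 = 91.381
  Zone B, Species C: 231×262/771 = 78.498
  Zone C, Species A: 140×204/771 = 37.043
  Zone C, Species B: 140×305/771 = 55.383
  Zone C, Species C: 140×262/771 = 47.575
  Zone D, Species A: 190×204/771 = 50.272
  Zone D, Species B: 190×305/771 = 75.162
  Zone D, Species C: 190×262/771 = 64.565
Contributions (O − E)²/E:
  (52 − 55.564)²/55.564 = 0.2286
  (94 − 83.074)²/83.074 = 1.4370
  (64 − 71.362)²/71.362 = 0.7595
  (67 − 61.121)²/61.121 = 0.5655
  (75 − 91.381)²/91.381 = 2.9365
  (89 − 78.498)²/78.498 = 1.4050
  (49 − 37.043)²/37.043 = 3.8596
  (64 − 55.383)²/55.383 = 1.3407
  (27 − 47.575)²/47.575 = 8.8982
  (36 − 50.272)²/50.272 = 4.0518
  (72 − 75.162)²/75.162 = 0.1330
  (82 − 64.565)²/64.565 = 4.7081
χ² = 0.2286 + 1.4370 + 0.7595 + 0.5655 + 2.9365 + 1.4050 + 3.8596 + 1.3407 + 8.8982 + 4.0518 + 0.1330 + 4.7081 = 30.32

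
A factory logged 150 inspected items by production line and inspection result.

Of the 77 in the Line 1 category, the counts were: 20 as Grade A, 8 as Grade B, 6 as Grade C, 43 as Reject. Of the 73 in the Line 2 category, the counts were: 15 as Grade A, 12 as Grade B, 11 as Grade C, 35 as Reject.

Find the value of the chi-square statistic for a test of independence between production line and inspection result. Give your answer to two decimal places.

Row totals: 77, 73. Column totals: 35, 20, 17, 78. Grand total N = 150.
Expected counts (row total × column total / N):
  Line 1, Grade A: 77×35/150 = 17.967
  Line 1, Grade B: 77×20/150 = 10.267
  Line 1, Grade C: 77×17/150 = 8.727
  Line 1, Reject: 77×78/150 = 40.040
  Line 2, Grade A: 73×35/150 = 17.033
  Line 2, Grade B: 73×20/150 = 9.733
  Line 2, Grade C: 73×17/150 = 8.273
  Line 2, Reject: 73×78/150 = 37.960
Contributions (O − E)²/E:
  (20 − 17.967)²/17.967 = 0.2300
  (8 − 10.267)²/10.267 = 0.5006
  (6 − 8.727)²/8.727 = 0.8521
  (43 − 40.040)²/40.040 = 0.2188
  (15 − 17.033)²/17.033 = 0.2427
  (12 − 9.733)²/9.733 = 0.5280
  (11 − 8.273)²/8.273 = 0.8989
  (35 − 37.960)²/37.960 = 0.2308
χ² = 0.2300 + 0.5006 + 0.8521 + 0.2188 + 0.2427 + 0.5280 + 0.8989 + 0.2308 = 3.70

3.70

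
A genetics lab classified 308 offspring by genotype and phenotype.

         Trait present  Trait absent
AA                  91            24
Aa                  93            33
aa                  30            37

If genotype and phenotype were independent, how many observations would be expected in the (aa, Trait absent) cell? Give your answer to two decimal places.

20.45

Row total (aa) = 67; column total (Trait absent) = 94; grand total N = 308.
Expected count = (row total × column total) / N = 67 × 94 / 308 = 20.45.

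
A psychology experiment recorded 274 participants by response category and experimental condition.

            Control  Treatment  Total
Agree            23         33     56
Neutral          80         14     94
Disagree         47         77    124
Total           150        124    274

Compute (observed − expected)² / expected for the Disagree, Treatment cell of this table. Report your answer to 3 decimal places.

7.771

Row total (Disagree) = 124; column total (Treatment) = 124; N = 274.
Expected count E = 124 × 124 / 274 = 56.1168.
Contribution = (O − E)²/E = (77 − 56.1168)² / 56.1168 = 7.771.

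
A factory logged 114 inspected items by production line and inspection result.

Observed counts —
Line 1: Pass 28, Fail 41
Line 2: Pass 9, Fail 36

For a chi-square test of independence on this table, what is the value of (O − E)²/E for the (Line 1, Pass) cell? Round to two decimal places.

1.40

Row total (Line 1) = 69; column total (Pass) = 37; N = 114.
Expected count E = 69 × 37 / 114 = 22.395.
Contribution = (O − E)²/E = (28 − 22.395)² / 22.395 = 1.40.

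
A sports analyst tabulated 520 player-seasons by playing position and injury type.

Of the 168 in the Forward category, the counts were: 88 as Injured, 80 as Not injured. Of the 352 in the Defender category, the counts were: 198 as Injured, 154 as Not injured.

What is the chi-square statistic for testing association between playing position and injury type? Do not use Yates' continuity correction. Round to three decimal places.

0.688

Row totals: 168, 352. Column totals: 286, 234. Grand total N = 520.
Expected counts (row total × column total / N):
  Forward, Injured: 168×286/520 = 92.4000
  Forward, Not injured: 168×234/520 = 75.6000
  Defender, Injured: 352×286/520 = 193.6000
  Defender, Not injured: 352×234/520 = 158.4000
Contributions (O − E)²/E:
  (88 − 92.4000)²/92.4000 = 0.2095
  (80 − 75.6000)²/75.6000 = 0.2561
  (198 − 193.6000)²/193.6000 = 0.1000
  (154 − 158.4000)²/158.4000 = 0.1222
χ² = 0.2095 + 0.2561 + 0.1000 + 0.1222 = 0.688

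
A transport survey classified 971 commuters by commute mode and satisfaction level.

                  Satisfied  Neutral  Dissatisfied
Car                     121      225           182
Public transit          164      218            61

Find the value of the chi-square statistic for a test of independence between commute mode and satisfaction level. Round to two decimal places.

59.87

Row totals: 528, 443. Column totals: 285, 443, 243. Grand total N = 971.
Expected counts (row total × column total / N):
  Car, Satisfied: 528×285/971 = 154.974
  Car, Neutral: 528×443/971 = 240.890
  Car, Dissatisfied: 528×243/971 = 132.136
  Public transit, Satisfied: 443×285/971 = 130.026
  Public transit, Neutral: 443×443/971 = 202.110
  Public transit, Dissatisfied: 443×243/971 = 110.864
Contributions (O − E)²/E:
  (121 − 154.974)²/154.974 = 7.4479
  (225 − 240.890)²/240.890 = 1.0482
  (182 − 132.136)²/132.136 = 18.8171
  (164 − 130.026)²/130.026 = 8.8769
  (218 − 202.110)²/202.110 = 1.2493
  (61 − 110.864)²/110.864 = 22.4276
χ² = 7.4479 + 1.0482 + 18.8171 + 8.8769 + 1.2493 + 22.4276 = 59.87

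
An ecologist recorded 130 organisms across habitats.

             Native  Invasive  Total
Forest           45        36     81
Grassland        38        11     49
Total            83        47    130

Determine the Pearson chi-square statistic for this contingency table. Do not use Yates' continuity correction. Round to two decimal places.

Grand total N = 130.
Expected counts (row total × column total / N):
  Forest, Native: 81×83/130 = 51.715
  Forest, Invasive: 81×47/130 = 29.285
  Grassland, Native: 49×83/130 = 31.285
  Grassland, Invasive: 49×47/130 = 17.715
Contributions (O − E)²/E:
  (45 − 51.715)²/51.715 = 0.8719
  (36 − 29.285)²/29.285 = 1.5397
  (38 − 31.285)²/31.285 = 1.4413
  (11 − 17.715)²/17.715 = 2.5454
χ² = 0.8719 + 1.5397 + 1.4413 + 2.5454 = 6.40

6.40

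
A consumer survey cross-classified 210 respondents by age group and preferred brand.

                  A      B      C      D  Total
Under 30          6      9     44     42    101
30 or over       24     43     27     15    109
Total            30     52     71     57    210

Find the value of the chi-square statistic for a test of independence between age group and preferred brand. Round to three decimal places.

Grand total N = 210.
Expected counts (row total × column total / N):
  Under 30, A: 101×30/210 = 14.4286
  Under 30, B: 101×52/210 = 25.0095
  Under 30, C: 101×71/210 = 34.1476
  Under 30, D: 101×57/210 = 27.4143
  30 or over, A: 109×30/210 = 15.5714
  30 or over, B: 109×52/210 = 26.9905
  30 or over, C: 109×71/210 = 36.8524
  30 or over, D: 109×57/210 = 29.5857
Contributions (O − E)²/E:
  (6 − 14.4286)²/14.4286 = 4.9236
  (9 − 25.0095)²/25.0095 = 10.2483
  (44 − 34.1476)²/34.1476 = 2.8427
  (42 − 27.4143)²/27.4143 = 7.7603
  (24 − 15.5714)²/15.5714 = 4.5623
  (43 − 26.9905)²/26.9905 = 9.4961
  (27 − 36.8524)²/36.8524 = 2.6340
  (15 − 29.5857)²/29.5857 = 7.1907
χ² = 4.9236 + 10.2483 + 2.8427 + 7.7603 + 4.5623 + 9.4961 + 2.6340 + 7.1907 = 49.658

49.658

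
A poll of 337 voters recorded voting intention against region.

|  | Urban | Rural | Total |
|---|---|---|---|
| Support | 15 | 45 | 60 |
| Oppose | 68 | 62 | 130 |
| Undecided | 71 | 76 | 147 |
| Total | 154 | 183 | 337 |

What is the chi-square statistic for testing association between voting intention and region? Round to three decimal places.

Grand total N = 337.
Expected counts (row total × column total / N):
  Support, Urban: 60×154/337 = 27.4184
  Support, Rural: 60×183/337 = 32.5816
  Oppose, Urban: 130×154/337 = 59.4065
  Oppose, Rural: 130×183/337 = 70.5935
  Undecided, Urban: 147×154/337 = 67.1751
  Undecided, Rural: 147×183/337 = 79.8249
Contributions (O − E)²/E:
  (15 − 27.4184)²/27.4184 = 5.6246
  (45 − 32.5816)²/32.5816 = 4.7332
  (68 − 59.4065)²/59.4065 = 1.2431
  (62 − 70.5935)²/70.5935 = 1.0461
  (71 − 67.1751)²/67.1751 = 0.2178
  (76 − 79.8249)²/79.8249 = 0.1833
χ² = 5.6246 + 4.7332 + 1.2431 + 1.0461 + 0.2178 + 0.1833 = 13.048

13.048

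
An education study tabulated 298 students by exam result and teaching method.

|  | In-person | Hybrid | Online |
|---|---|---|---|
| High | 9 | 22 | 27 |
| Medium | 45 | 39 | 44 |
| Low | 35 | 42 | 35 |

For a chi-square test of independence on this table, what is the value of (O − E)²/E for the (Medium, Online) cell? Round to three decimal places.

Row total (Medium) = 128; column total (Online) = 106; N = 298.
Expected count E = 128 × 106 / 298 = 45.5302.
Contribution = (O − E)²/E = (44 − 45.5302)² / 45.5302 = 0.051.

0.051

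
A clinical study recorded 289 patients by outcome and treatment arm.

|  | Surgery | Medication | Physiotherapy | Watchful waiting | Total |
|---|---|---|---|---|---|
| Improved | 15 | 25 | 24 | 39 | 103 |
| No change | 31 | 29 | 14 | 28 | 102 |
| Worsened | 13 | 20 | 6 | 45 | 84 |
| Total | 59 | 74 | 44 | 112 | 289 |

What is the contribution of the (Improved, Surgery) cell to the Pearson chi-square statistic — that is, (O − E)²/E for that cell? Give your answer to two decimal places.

Row total (Improved) = 103; column total (Surgery) = 59; N = 289.
Expected count E = 103 × 59 / 289 = 21.028.
Contribution = (O − E)²/E = (15 − 21.028)² / 21.028 = 1.73.

1.73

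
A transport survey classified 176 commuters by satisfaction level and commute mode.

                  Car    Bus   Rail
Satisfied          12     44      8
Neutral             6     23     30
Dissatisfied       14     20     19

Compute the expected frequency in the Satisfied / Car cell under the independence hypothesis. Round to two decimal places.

Row total (Satisfied) = 64; column total (Car) = 32; grand total N = 176.
Expected count = (row total × column total) / N = 64 × 32 / 176 = 11.64.

11.64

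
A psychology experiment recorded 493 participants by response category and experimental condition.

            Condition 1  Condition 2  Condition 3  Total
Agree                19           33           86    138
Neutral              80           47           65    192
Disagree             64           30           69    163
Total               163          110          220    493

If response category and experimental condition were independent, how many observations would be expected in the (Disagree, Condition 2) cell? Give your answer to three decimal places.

Row total (Disagree) = 163; column total (Condition 2) = 110; grand total N = 493.
Expected count = (row total × column total) / N = 163 × 110 / 493 = 36.369.

36.369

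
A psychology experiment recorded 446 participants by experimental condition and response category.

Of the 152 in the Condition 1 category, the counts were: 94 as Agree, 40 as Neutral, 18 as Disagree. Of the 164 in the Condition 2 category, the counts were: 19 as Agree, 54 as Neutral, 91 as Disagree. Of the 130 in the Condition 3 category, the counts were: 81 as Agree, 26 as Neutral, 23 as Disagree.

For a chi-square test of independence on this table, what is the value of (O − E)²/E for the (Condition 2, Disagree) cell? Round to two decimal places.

Row total (Condition 2) = 164; column total (Disagree) = 132; N = 446.
Expected count E = 164 × 132 / 446 = 48.538.
Contribution = (O − E)²/E = (91 − 48.538)² / 48.538 = 37.15.

37.15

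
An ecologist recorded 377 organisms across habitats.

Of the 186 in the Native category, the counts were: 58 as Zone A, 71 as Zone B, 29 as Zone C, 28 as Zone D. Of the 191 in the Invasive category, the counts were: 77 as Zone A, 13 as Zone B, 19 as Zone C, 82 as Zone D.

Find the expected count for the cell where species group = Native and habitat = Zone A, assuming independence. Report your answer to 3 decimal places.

66.605

Row total (Native) = 186; column total (Zone A) = 135; grand total N = 377.
Expected count = (row total × column total) / N = 186 × 135 / 377 = 66.605.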